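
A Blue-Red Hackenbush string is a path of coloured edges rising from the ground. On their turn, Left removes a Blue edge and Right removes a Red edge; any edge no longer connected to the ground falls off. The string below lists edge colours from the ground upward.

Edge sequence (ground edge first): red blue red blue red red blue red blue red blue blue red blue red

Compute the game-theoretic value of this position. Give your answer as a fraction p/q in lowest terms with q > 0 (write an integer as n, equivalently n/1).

-11595/16384

Build G(s[:k]) for k = 1..15, string s = red blue red blue red red blue red blue red blue blue red blue red.
step 1: add red to get r; options L={ · } R={ 0 } so -1
step 2: add blue to get rb; options L={ -1 } R={ 0 } so -1/2
step 3: add red to get rbr; options L={ -1 } R={ -1/2 0 } so -3/4
step 4: add blue to get rbrb; options L={ -1 -3/4 } R={ -1/2 0 } so -5/8
step 5: add red to get rbrbr; options L={ -1 -3/4 } R={ -5/8 -1/2 0 } so -11/16
step 6: add red to get rbrbrr; options L={ -1 -3/4 } R={ -11/16 -5/8 -1/2 0 } so -23/32
step 7: add blue to get rbrbrrb; options L={ -1 -3/4 -23/32 } R={ -11/16 -5/8 -1/2 0 } so -45/64
step 8: add red to get rbrbrrbr; options L={ -1 -3/4 -23/32 } R={ -45/64 -11/16 -5/8 -1/2 0 } so -91/128
step 9: add blue to get rbrbrrbrb; options L={ -1 -3/4 -23/32 -91/128 } R={ -45/64 -11/16 -5/8 -1/2 0 } so -181/256
step 10: add red to get rbrbrrbrbr; options L={ -1 -3/4 -23/32 -91/128 } R={ -181/256 -45/64 -11/16 -5/8 -1/2 0 } so -363/512
step 11: add blue to get rbrbrrbrbrb; options L={ -1 -3/4 -23/32 -91/128 -363/512 } R={ -181/256 -45/64 -11/16 -5/8 -1/2 0 } so -725/1024
step 12: add blue to get rbrbrrbrbrbb; options L={ -1 -3/4 -23/32 -91/128 -363/512 -725/1024 } R={ -181/256 -45/64 -11/16 -5/8 -1/2 0 } so -1449/2048
step 13: add red to get rbrbrrbrbrbbr; options L={ -1 -3/4 -23/32 -91/128 -363/512 -725/1024 } R={ -1449/2048 -181/256 -45/64 -11/16 -5/8 -1/2 0 } so -2899/4096
step 14: add blue to get rbrbrrbrbrbbrb; options L={ -1 -3/4 -23/32 -91/128 -363/512 -725/1024 -2899/4096 } R={ -1449/2048 -181/256 -45/64 -11/16 -5/8 -1/2 0 } so -5797/8192
step 15: add red to get rbrbrrbrbrbbrbr; options L={ -1 -3/4 -23/32 -91/128 -363/512 -725/1024 -2899/4096 } R={ -5797/8192 -1449/2048 -181/256 -45/64 -11/16 -5/8 -1/2 0 } so -11595/16384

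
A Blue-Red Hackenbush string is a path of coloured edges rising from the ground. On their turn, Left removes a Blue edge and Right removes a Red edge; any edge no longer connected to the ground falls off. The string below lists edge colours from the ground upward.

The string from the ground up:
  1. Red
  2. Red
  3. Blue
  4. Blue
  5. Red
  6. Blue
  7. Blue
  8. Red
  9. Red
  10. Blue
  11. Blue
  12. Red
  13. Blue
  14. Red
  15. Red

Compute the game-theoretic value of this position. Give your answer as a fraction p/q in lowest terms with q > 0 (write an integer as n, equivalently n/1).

-10647/8192

Prefix values for Red Red Blue Blue Red Blue Blue Red Red Blue Blue Red Blue Red Red via {L|R} + simplicity:
1 of 15 · R · max L −∞ · min R 0 ⇒ -1
2 of 15 · RR · max L −∞ · min R -1 ⇒ -2
3 of 15 · RRB · max L -2 · min R -1 ⇒ -3/2
4 of 15 · RRBB · max L -3/2 · min R -1 ⇒ -5/4
5 of 15 · RRBBR · max L -3/2 · min R -5/4 ⇒ -11/8
6 of 15 · RRBBRB · max L -11/8 · min R -5/4 ⇒ -21/16
7 of 15 · RRBBRBB · max L -21/16 · min R -5/4 ⇒ -41/32
8 of 15 · RRBBRBBR · max L -21/16 · min R -41/32 ⇒ -83/64
9 of 15 · RRBBRBBRR · max L -21/16 · min R -83/64 ⇒ -167/128
10 of 15 · RRBBRBBRRB · max L -167/128 · min R -83/64 ⇒ -333/256
11 of 15 · RRBBRBBRRBB · max L -333/256 · min R -83/64 ⇒ -665/512
12 of 15 · RRBBRBBRRBBR · max L -333/256 · min R -665/512 ⇒ -1331/1024
13 of 15 · RRBBRBBRRBBRB · max L -1331/1024 · min R -665/512 ⇒ -2661/2048
14 of 15 · RRBBRBBRRBBRBR · max L -1331/1024 · min R -2661/2048 ⇒ -5323/4096
15 of 15 · RRBBRBBRRBBRBRR · max L -1331/1024 · min R -5323/4096 ⇒ -10647/8192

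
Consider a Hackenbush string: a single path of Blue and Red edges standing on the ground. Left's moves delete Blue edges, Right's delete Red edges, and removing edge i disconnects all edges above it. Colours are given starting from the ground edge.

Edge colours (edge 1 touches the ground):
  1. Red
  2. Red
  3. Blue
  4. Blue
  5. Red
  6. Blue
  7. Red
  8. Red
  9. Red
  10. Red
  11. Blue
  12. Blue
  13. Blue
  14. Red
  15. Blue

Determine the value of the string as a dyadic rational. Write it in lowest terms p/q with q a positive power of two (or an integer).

-11205/8192

Prefix values for Red Red Blue Blue Red Blue Red Red Red Red Blue Blue Blue Red Blue via {L|R} + simplicity:
R: Left { ∅ }, Right { 0 } = simplest -1
RR: Left { ∅ }, Right { -1 0 } = simplest -2
RRB: Left { -2 }, Right { -1 0 } = simplest -3/2
RRBB: Left { -2 -3/2 }, Right { -1 0 } = simplest -5/4
RRBBR: Left { -2 -3/2 }, Right { -5/4 -1 0 } = simplest -11/8
RRBBRB: Left { -2 -3/2 -11/8 }, Right { -5/4 -1 0 } = simplest -21/16
RRBBRBR: Left { -2 -3/2 -11/8 }, Right { -21/16 -5/4 -1 0 } = simplest -43/32
RRBBRBRR: Left { -2 -3/2 -11/8 }, Right { -43/32 -21/16 -5/4 -1 0 } = simplest -87/64
RRBBRBRRR: Left { -2 -3/2 -11/8 }, Right { -87/64 -43/32 -21/16 -5/4 -1 0 } = simplest -175/128
RRBBRBRRRR: Left { -2 -3/2 -11/8 }, Right { -175/128 -87/64 -43/32 -21/16 -5/4 -1 0 } = simplest -351/256
RRBBRBRRRRB: Left { -2 -3/2 -11/8 -351/256 }, Right { -175/128 -87/64 -43/32 -21/16 -5/4 -1 0 } = simplest -701/512
RRBBRBRRRRBB: Left { -2 -3/2 -11/8 -351/256 -701/512 }, Right { -175/128 -87/64 -43/32 -21/16 -5/4 -1 0 } = simplest -1401/1024
RRBBRBRRRRBBB: Left { -2 -3/2 -11/8 -351/256 -701/512 -1401/1024 }, Right { -175/128 -87/64 -43/32 -21/16 -5/4 -1 0 } = simplest -2801/2048
RRBBRBRRRRBBBR: Left { -2 -3/2 -11/8 -351/256 -701/512 -1401/1024 }, Right { -2801/2048 -175/128 -87/64 -43/32 -21/16 -5/4 -1 0 } = simplest -5603/4096
RRBBRBRRRRBBBRB: Left { -2 -3/2 -11/8 -351/256 -701/512 -1401/1024 -5603/4096 }, Right { -2801/2048 -175/128 -87/64 -43/32 -21/16 -5/4 -1 0 } = simplest -11205/8192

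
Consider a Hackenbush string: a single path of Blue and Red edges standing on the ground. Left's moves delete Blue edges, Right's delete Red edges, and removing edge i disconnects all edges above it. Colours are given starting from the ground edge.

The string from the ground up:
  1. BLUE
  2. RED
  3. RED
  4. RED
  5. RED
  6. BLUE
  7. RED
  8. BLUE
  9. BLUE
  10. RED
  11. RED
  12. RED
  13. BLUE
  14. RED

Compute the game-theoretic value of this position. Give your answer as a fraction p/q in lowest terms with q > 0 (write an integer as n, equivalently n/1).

709/8192

Recurse on prefixes of the 14-edge string BLUE RED RED RED RED BLUE RED BLUE BLUE RED RED RED BLUE RED:
B: Left { 0 }, Right { — } → simplest 1
BR: Left { 0 }, Right { 1 } → simplest 1/2
BRR: Left { 0 }, Right { 1/2,1 } → simplest 1/4
BRRR: Left { 0 }, Right { 1/4,1/2,1 } → simplest 1/8
BRRRR: Left { 0 }, Right { 1/8,1/4,1/2,1 } → simplest 1/16
BRRRRB: Left { 0,1/16 }, Right { 1/8,1/4,1/2,1 } → simplest 3/32
BRRRRBR: Left { 0,1/16 }, Right { 3/32,1/8,1/4,1/2,1 } → simplest 5/64
BRRRRBRB: Left { 0,1/16,5/64 }, Right { 3/32,1/8,1/4,1/2,1 } → simplest 11/128
BRRRRBRBB: Left { 0,1/16,5/64,11/128 }, Right { 3/32,1/8,1/4,1/2,1 } → simplest 23/256
BRRRRBRBBR: Left { 0,1/16,5/64,11/128 }, Right { 23/256,3/32,1/8,1/4,1/2,1 } → simplest 45/512
BRRRRBRBBRR: Left { 0,1/16,5/64,11/128 }, Right { 45/512,23/256,3/32,1/8,1/4,1/2,1 } → simplest 89/1024
BRRRRBRBBRRR: Left { 0,1/16,5/64,11/128 }, Right { 89/1024,45/512,23/256,3/32,1/8,1/4,1/2,1 } → simplest 177/2048
BRRRRBRBBRRRB: Left { 0,1/16,5/64,11/128,177/2048 }, Right { 89/1024,45/512,23/256,3/32,1/8,1/4,1/2,1 } → simplest 355/4096
BRRRRBRBBRRRBR: Left { 0,1/16,5/64,11/128,177/2048 }, Right { 355/4096,89/1024,45/512,23/256,3/32,1/8,1/4,1/2,1 } → simplest 709/8192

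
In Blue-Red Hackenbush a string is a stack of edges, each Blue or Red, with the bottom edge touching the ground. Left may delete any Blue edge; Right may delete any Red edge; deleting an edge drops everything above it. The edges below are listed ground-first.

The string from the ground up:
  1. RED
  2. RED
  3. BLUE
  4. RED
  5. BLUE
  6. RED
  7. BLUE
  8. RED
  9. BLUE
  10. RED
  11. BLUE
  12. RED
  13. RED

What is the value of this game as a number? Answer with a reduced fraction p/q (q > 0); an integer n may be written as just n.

-3415/2048

G(R) = { none | 0 } = -1
G(RR) = { none | -1 0 } = -2
G(RRB) = { -2 | -1 0 } = -3/2
G(RRBR) = { -2 | -3/2 -1 0 } = -7/4
G(RRBRB) = { -2 -7/4 | -3/2 -1 0 } = -13/8
G(RRBRBR) = { -2 -7/4 | -13/8 -3/2 -1 0 } = -27/16
G(RRBRBRB) = { -2 -7/4 -27/16 | -13/8 -3/2 -1 0 } = -53/32
G(RRBRBRBR) = { -2 -7/4 -27/16 | -53/32 -13/8 -3/2 -1 0 } = -107/64
G(RRBRBRBRB) = { -2 -7/4 -27/16 -107/64 | -53/32 -13/8 -3/2 -1 0 } = -213/128
G(RRBRBRBRBR) = { -2 -7/4 -27/16 -107/64 | -213/128 -53/32 -13/8 -3/2 -1 0 } = -427/256
G(RRBRBRBRBRB) = { -2 -7/4 -27/16 -107/64 -427/256 | -213/128 -53/32 -13/8 -3/2 -1 0 } = -853/512
G(RRBRBRBRBRBR) = { -2 -7/4 -27/16 -107/64 -427/256 | -853/512 -213/128 -53/32 -13/8 -3/2 -1 0 } = -1707/1024
G(RRBRBRBRBRBRR) = { -2 -7/4 -27/16 -107/64 -427/256 | -1707/1024 -853/512 -213/128 -53/32 -13/8 -3/2 -1 0 } = -3415/2048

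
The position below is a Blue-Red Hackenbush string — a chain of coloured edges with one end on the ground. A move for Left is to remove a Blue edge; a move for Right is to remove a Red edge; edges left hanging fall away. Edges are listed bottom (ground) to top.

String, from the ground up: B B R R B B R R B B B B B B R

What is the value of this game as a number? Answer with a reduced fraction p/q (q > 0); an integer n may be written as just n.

G_1 [B]  L=[0]  R=[∅]  ⇒ 1
G_2 [BB]  L=[0, 1]  R=[∅]  ⇒ 2
G_3 [BBR]  L=[0, 1]  R=[2]  ⇒ 3/2
G_4 [BBRR]  L=[0, 1]  R=[3/2, 2]  ⇒ 5/4
G_5 [BBRRB]  L=[0, 1, 5/4]  R=[3/2, 2]  ⇒ 11/8
G_6 [BBRRBB]  L=[0, 1, 5/4, 11/8]  R=[3/2, 2]  ⇒ 23/16
G_7 [BBRRBBR]  L=[0, 1, 5/4, 11/8]  R=[23/16, 3/2, 2]  ⇒ 45/32
G_8 [BBRRBBRR]  L=[0, 1, 5/4, 11/8]  R=[45/32, 23/16, 3/2, 2]  ⇒ 89/64
G_9 [BBRRBBRRB]  L=[0, 1, 5/4, 11/8, 89/64]  R=[45/32, 23/16, 3/2, 2]  ⇒ 179/128
G_10 [BBRRBBRRBB]  L=[0, 1, 5/4, 11/8, 89/64, 179/128]  R=[45/32, 23/16, 3/2, 2]  ⇒ 359/256
G_11 [BBRRBBRRBBB]  L=[0, 1, 5/4, 11/8, 89/64, 179/128, 359/256]  R=[45/32, 23/16, 3/2, 2]  ⇒ 719/512
G_12 [BBRRBBRRBBBB]  L=[0, 1, 5/4, 11/8, 89/64, 179/128, 359/256, 719/512]  R=[45/32, 23/16, 3/2, 2]  ⇒ 1439/1024
G_13 [BBRRBBRRBBBBB]  L=[0, 1, 5/4, 11/8, 89/64, 179/128, 359/256, 719/512, 1439/1024]  R=[45/32, 23/16, 3/2, 2]  ⇒ 2879/2048
G_14 [BBRRBBRRBBBBBB]  L=[0, 1, 5/4, 11/8, 89/64, 179/128, 359/256, 719/512, 1439/1024, 2879/2048]  R=[45/32, 23/16, 3/2, 2]  ⇒ 5759/4096
G_15 [BBRRBBRRBBBBBBR]  L=[0, 1, 5/4, 11/8, 89/64, 179/128, 359/256, 719/512, 1439/1024, 2879/2048]  R=[5759/4096, 45/32, 23/16, 3/2, 2]  ⇒ 11517/8192

11517/8192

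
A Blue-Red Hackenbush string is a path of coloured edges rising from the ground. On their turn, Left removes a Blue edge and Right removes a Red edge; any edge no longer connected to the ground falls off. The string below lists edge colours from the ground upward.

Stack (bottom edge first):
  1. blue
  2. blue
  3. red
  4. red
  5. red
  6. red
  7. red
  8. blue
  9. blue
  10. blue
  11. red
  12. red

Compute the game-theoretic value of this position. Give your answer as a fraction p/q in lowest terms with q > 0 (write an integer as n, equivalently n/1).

1081/1024

Prefix values for blue blue red red red red red blue blue blue red red via {L|R} + simplicity:
1 of 12 · b · max L 0 · min R +∞ — 1
2 of 12 · bb · max L 1 · min R +∞ — 2
3 of 12 · bbr · max L 1 · min R 2 — 3/2
4 of 12 · bbrr · max L 1 · min R 3/2 — 5/4
5 of 12 · bbrrr · max L 1 · min R 5/4 — 9/8
6 of 12 · bbrrrr · max L 1 · min R 9/8 — 17/16
7 of 12 · bbrrrrr · max L 1 · min R 17/16 — 33/32
8 of 12 · bbrrrrrb · max L 33/32 · min R 17/16 — 67/64
9 of 12 · bbrrrrrbb · max L 67/64 · min R 17/16 — 135/128
10 of 12 · bbrrrrrbbb · max L 135/128 · min R 17/16 — 271/256
11 of 12 · bbrrrrrbbbr · max L 135/128 · min R 271/256 — 541/512
12 of 12 · bbrrrrrbbbrr · max L 135/128 · min R 541/512 — 1081/1024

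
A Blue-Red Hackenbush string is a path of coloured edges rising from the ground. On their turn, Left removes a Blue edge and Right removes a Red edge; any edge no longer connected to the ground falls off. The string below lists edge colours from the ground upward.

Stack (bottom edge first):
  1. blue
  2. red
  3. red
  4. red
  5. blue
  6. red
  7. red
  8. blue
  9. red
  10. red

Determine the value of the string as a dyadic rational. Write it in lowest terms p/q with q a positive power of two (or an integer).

Prefix values for blue red red red blue red red blue red red via {L|R} + simplicity:
edge 1 of 10 (blue): { 0 | ∅ } — 1
edge 2 of 10 (red): { 0 | 1 } — 1/2
edge 3 of 10 (red): { 0 | 1/2, 1 } — 1/4
edge 4 of 10 (red): { 0 | 1/4, 1/2, 1 } — 1/8
edge 5 of 10 (blue): { 0, 1/8 | 1/4, 1/2, 1 } — 3/16
edge 6 of 10 (red): { 0, 1/8 | 3/16, 1/4, 1/2, 1 } — 5/32
edge 7 of 10 (red): { 0, 1/8 | 5/32, 3/16, 1/4, 1/2, 1 } — 9/64
edge 8 of 10 (blue): { 0, 1/8, 9/64 | 5/32, 3/16, 1/4, 1/2, 1 } — 19/128
edge 9 of 10 (red): { 0, 1/8, 9/64 | 19/128, 5/32, 3/16, 1/4, 1/2, 1 } — 37/256
edge 10 of 10 (red): { 0, 1/8, 9/64 | 37/256, 19/128, 5/32, 3/16, 1/4, 1/2, 1 } — 73/512

73/512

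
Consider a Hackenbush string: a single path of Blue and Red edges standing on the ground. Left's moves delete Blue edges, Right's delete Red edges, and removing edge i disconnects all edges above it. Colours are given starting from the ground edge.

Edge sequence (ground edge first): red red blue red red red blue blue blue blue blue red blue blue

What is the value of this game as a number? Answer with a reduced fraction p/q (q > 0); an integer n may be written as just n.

-7689/4096

Recurse on prefixes of the 14-edge string red red blue red red red blue blue blue blue blue red blue blue:
1 of 14 · r · max L −∞ · min R 0 ⇒ -1
2 of 14 · rr · max L −∞ · min R -1 ⇒ -2
3 of 14 · rrb · max L -2 · min R -1 ⇒ -3/2
4 of 14 · rrbr · max L -2 · min R -3/2 ⇒ -7/4
5 of 14 · rrbrr · max L -2 · min R -7/4 ⇒ -15/8
6 of 14 · rrbrrr · max L -2 · min R -15/8 ⇒ -31/16
7 of 14 · rrbrrrb · max L -31/16 · min R -15/8 ⇒ -61/32
8 of 14 · rrbrrrbb · max L -61/32 · min R -15/8 ⇒ -121/64
9 of 14 · rrbrrrbbb · max L -121/64 · min R -15/8 ⇒ -241/128
10 of 14 · rrbrrrbbbb · max L -241/128 · min R -15/8 ⇒ -481/256
11 of 14 · rrbrrrbbbbb · max L -481/256 · min R -15/8 ⇒ -961/512
12 of 14 · rrbrrrbbbbbr · max L -481/256 · min R -961/512 ⇒ -1923/1024
13 of 14 · rrbrrrbbbbbrb · max L -1923/1024 · min R -961/512 ⇒ -3845/2048
14 of 14 · rrbrrrbbbbbrbb · max L -3845/2048 · min R -961/512 ⇒ -7689/4096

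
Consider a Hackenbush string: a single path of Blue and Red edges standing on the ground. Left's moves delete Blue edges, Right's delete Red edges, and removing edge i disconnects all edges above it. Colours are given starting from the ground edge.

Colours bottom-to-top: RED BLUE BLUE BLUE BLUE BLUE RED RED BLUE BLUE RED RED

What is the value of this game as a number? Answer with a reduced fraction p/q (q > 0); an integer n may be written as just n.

R: Left { · }, Right { 0 } — simplest -1
RB: Left { -1 }, Right { 0 } — simplest -1/2
RBB: Left { -1; -1/2 }, Right { 0 } — simplest -1/4
RBBB: Left { -1; -1/2; -1/4 }, Right { 0 } — simplest -1/8
RBBBB: Left { -1; -1/2; -1/4; -1/8 }, Right { 0 } — simplest -1/16
RBBBBB: Left { -1; -1/2; -1/4; -1/8; -1/16 }, Right { 0 } — simplest -1/32
RBBBBBR: Left { -1; -1/2; -1/4; -1/8; -1/16 }, Right { -1/32; 0 } — simplest -3/64
RBBBBBRR: Left { -1; -1/2; -1/4; -1/8; -1/16 }, Right { -3/64; -1/32; 0 } — simplest -7/128
RBBBBBRRB: Left { -1; -1/2; -1/4; -1/8; -1/16; -7/128 }, Right { -3/64; -1/32; 0 } — simplest -13/256
RBBBBBRRBB: Left { -1; -1/2; -1/4; -1/8; -1/16; -7/128; -13/256 }, Right { -3/64; -1/32; 0 } — simplest -25/512
RBBBBBRRBBR: Left { -1; -1/2; -1/4; -1/8; -1/16; -7/128; -13/256 }, Right { -25/512; -3/64; -1/32; 0 } — simplest -51/1024
RBBBBBRRBBRR: Left { -1; -1/2; -1/4; -1/8; -1/16; -7/128; -13/256 }, Right { -51/1024; -25/512; -3/64; -1/32; 0 } — simplest -103/2048

-103/2048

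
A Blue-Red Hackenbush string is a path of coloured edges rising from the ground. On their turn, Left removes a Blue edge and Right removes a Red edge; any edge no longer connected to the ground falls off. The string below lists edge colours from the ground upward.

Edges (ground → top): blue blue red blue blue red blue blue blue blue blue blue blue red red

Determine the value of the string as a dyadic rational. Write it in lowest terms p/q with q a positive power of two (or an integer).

Recurse on prefixes of the 15-edge string blue blue red blue blue red blue blue blue blue blue blue blue red red:
1 of 15 · b · max L 0 · min R +∞ so 1
2 of 15 · bb · max L 1 · min R +∞ so 2
3 of 15 · bbr · max L 1 · min R 2 so 3/2
4 of 15 · bbrb · max L 3/2 · min R 2 so 7/4
5 of 15 · bbrbb · max L 7/4 · min R 2 so 15/8
6 of 15 · bbrbbr · max L 7/4 · min R 15/8 so 29/16
7 of 15 · bbrbbrb · max L 29/16 · min R 15/8 so 59/32
8 of 15 · bbrbbrbb · max L 59/32 · min R 15/8 so 119/64
9 of 15 · bbrbbrbbb · max L 119/64 · min R 15/8 so 239/128
10 of 15 · bbrbbrbbbb · max L 239/128 · min R 15/8 so 479/256
11 of 15 · bbrbbrbbbbb · max L 479/256 · min R 15/8 so 959/512
12 of 15 · bbrbbrbbbbbb · max L 959/512 · min R 15/8 so 1919/1024
13 of 15 · bbrbbrbbbbbbb · max L 1919/1024 · min R 15/8 so 3839/2048
14 of 15 · bbrbbrbbbbbbbr · max L 1919/1024 · min R 3839/2048 so 7677/4096
15 of 15 · bbrbbrbbbbbbbrr · max L 1919/1024 · min R 7677/4096 so 15353/8192

15353/8192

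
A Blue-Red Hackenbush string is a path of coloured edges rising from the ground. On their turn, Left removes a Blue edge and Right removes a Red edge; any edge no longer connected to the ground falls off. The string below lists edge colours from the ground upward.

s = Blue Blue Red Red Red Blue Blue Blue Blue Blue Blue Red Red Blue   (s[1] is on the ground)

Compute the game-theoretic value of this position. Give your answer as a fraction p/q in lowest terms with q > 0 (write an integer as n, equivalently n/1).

5107/4096

Recurse on prefixes of the 14-edge string Blue Blue Red Red Red Blue Blue Blue Blue Blue Blue Red Red Blue:
edge 1 of 14 (Blue): { 0 | — } gives 1
edge 2 of 14 (Blue): { 0, 1 | — } gives 2
edge 3 of 14 (Red): { 0, 1 | 2 } gives 3/2
edge 4 of 14 (Red): { 0, 1 | 3/2, 2 } gives 5/4
edge 5 of 14 (Red): { 0, 1 | 5/4, 3/2, 2 } gives 9/8
edge 6 of 14 (Blue): { 0, 1, 9/8 | 5/4, 3/2, 2 } gives 19/16
edge 7 of 14 (Blue): { 0, 1, 9/8, 19/16 | 5/4, 3/2, 2 } gives 39/32
edge 8 of 14 (Blue): { 0, 1, 9/8, 19/16, 39/32 | 5/4, 3/2, 2 } gives 79/64
edge 9 of 14 (Blue): { 0, 1, 9/8, 19/16, 39/32, 79/64 | 5/4, 3/2, 2 } gives 159/128
edge 10 of 14 (Blue): { 0, 1, 9/8, 19/16, 39/32, 79/64, 159/128 | 5/4, 3/2, 2 } gives 319/256
edge 11 of 14 (Blue): { 0, 1, 9/8, 19/16, 39/32, 79/64, 159/128, 319/256 | 5/4, 3/2, 2 } gives 639/512
edge 12 of 14 (Red): { 0, 1, 9/8, 19/16, 39/32, 79/64, 159/128, 319/256 | 639/512, 5/4, 3/2, 2 } gives 1277/1024
edge 13 of 14 (Red): { 0, 1, 9/8, 19/16, 39/32, 79/64, 159/128, 319/256 | 1277/1024, 639/512, 5/4, 3/2, 2 } gives 2553/2048
edge 14 of 14 (Blue): { 0, 1, 9/8, 19/16, 39/32, 79/64, 159/128, 319/256, 2553/2048 | 1277/1024, 639/512, 5/4, 3/2, 2 } gives 5107/4096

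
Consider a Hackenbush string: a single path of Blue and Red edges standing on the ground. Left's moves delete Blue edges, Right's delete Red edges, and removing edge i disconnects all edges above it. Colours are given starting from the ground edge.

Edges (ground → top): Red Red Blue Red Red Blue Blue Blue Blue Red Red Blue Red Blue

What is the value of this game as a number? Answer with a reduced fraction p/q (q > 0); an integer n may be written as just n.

G(R) = { (no moves) | 0 } => -1
G(RR) = { (no moves) | -1,0 } => -2
G(RRB) = { -2 | -1,0 } => -3/2
G(RRBR) = { -2 | -3/2,-1,0 } => -7/4
G(RRBRR) = { -2 | -7/4,-3/2,-1,0 } => -15/8
G(RRBRRB) = { -2,-15/8 | -7/4,-3/2,-1,0 } => -29/16
G(RRBRRBB) = { -2,-15/8,-29/16 | -7/4,-3/2,-1,0 } => -57/32
G(RRBRRBBB) = { -2,-15/8,-29/16,-57/32 | -7/4,-3/2,-1,0 } => -113/64
G(RRBRRBBBB) = { -2,-15/8,-29/16,-57/32,-113/64 | -7/4,-3/2,-1,0 } => -225/128
G(RRBRRBBBBR) = { -2,-15/8,-29/16,-57/32,-113/64 | -225/128,-7/4,-3/2,-1,0 } => -451/256
G(RRBRRBBBBRR) = { -2,-15/8,-29/16,-57/32,-113/64 | -451/256,-225/128,-7/4,-3/2,-1,0 } => -903/512
G(RRBRRBBBBRRB) = { -2,-15/8,-29/16,-57/32,-113/64,-903/512 | -451/256,-225/128,-7/4,-3/2,-1,0 } => -1805/1024
G(RRBRRBBBBRRBR) = { -2,-15/8,-29/16,-57/32,-113/64,-903/512 | -1805/1024,-451/256,-225/128,-7/4,-3/2,-1,0 } => -3611/2048
G(RRBRRBBBBRRBRB) = { -2,-15/8,-29/16,-57/32,-113/64,-903/512,-3611/2048 | -1805/1024,-451/256,-225/128,-7/4,-3/2,-1,0 } => -7221/4096

-7221/4096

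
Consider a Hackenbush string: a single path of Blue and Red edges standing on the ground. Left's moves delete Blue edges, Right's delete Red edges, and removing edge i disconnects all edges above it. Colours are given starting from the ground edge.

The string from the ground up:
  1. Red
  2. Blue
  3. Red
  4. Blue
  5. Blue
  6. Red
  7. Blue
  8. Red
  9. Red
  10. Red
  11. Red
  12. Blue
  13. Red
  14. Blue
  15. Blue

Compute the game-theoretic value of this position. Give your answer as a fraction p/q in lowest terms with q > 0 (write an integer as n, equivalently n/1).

step 1: add Red to get R; options L={ none } R={ 0 } ⇒ -1
step 2: add Blue to get RB; options L={ -1 } R={ 0 } ⇒ -1/2
step 3: add Red to get RBR; options L={ -1 } R={ -1/2, 0 } ⇒ -3/4
step 4: add Blue to get RBRB; options L={ -1, -3/4 } R={ -1/2, 0 } ⇒ -5/8
step 5: add Blue to get RBRBB; options L={ -1, -3/4, -5/8 } R={ -1/2, 0 } ⇒ -9/16
step 6: add Red to get RBRBBR; options L={ -1, -3/4, -5/8 } R={ -9/16, -1/2, 0 } ⇒ -19/32
step 7: add Blue to get RBRBBRB; options L={ -1, -3/4, -5/8, -19/32 } R={ -9/16, -1/2, 0 } ⇒ -37/64
step 8: add Red to get RBRBBRBR; options L={ -1, -3/4, -5/8, -19/32 } R={ -37/64, -9/16, -1/2, 0 } ⇒ -75/128
step 9: add Red to get RBRBBRBRR; options L={ -1, -3/4, -5/8, -19/32 } R={ -75/128, -37/64, -9/16, -1/2, 0 } ⇒ -151/256
step 10: add Red to get RBRBBRBRRR; options L={ -1, -3/4, -5/8, -19/32 } R={ -151/256, -75/128, -37/64, -9/16, -1/2, 0 } ⇒ -303/512
step 11: add Red to get RBRBBRBRRRR; options L={ -1, -3/4, -5/8, -19/32 } R={ -303/512, -151/256, -75/128, -37/64, -9/16, -1/2, 0 } ⇒ -607/1024
step 12: add Blue to get RBRBBRBRRRRB; options L={ -1, -3/4, -5/8, -19/32, -607/1024 } R={ -303/512, -151/256, -75/128, -37/64, -9/16, -1/2, 0 } ⇒ -1213/2048
step 13: add Red to get RBRBBRBRRRRBR; options L={ -1, -3/4, -5/8, -19/32, -607/1024 } R={ -1213/2048, -303/512, -151/256, -75/128, -37/64, -9/16, -1/2, 0 } ⇒ -2427/4096
step 14: add Blue to get RBRBBRBRRRRBRB; options L={ -1, -3/4, -5/8, -19/32, -607/1024, -2427/4096 } R={ -1213/2048, -303/512, -151/256, -75/128, -37/64, -9/16, -1/2, 0 } ⇒ -4853/8192
step 15: add Blue to get RBRBBRBRRRRBRBB; options L={ -1, -3/4, -5/8, -19/32, -607/1024, -2427/4096, -4853/8192 } R={ -1213/2048, -303/512, -151/256, -75/128, -37/64, -9/16, -1/2, 0 } ⇒ -9705/16384

-9705/16384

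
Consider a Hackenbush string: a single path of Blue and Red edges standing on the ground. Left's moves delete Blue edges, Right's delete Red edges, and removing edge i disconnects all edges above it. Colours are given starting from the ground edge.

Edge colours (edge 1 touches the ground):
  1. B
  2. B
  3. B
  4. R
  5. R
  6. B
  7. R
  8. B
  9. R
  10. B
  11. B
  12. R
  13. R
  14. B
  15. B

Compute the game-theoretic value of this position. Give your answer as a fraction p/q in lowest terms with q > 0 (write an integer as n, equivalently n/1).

9575/4096

B: Left { 0 }, Right { (no moves) } -> simplest 1
BB: Left { 0, 1 }, Right { (no moves) } -> simplest 2
BBB: Left { 0, 1, 2 }, Right { (no moves) } -> simplest 3
BBBR: Left { 0, 1, 2 }, Right { 3 } -> simplest 5/2
BBBRR: Left { 0, 1, 2 }, Right { 5/2, 3 } -> simplest 9/4
BBBRRB: Left { 0, 1, 2, 9/4 }, Right { 5/2, 3 } -> simplest 19/8
BBBRRBR: Left { 0, 1, 2, 9/4 }, Right { 19/8, 5/2, 3 } -> simplest 37/16
BBBRRBRB: Left { 0, 1, 2, 9/4, 37/16 }, Right { 19/8, 5/2, 3 } -> simplest 75/32
BBBRRBRBR: Left { 0, 1, 2, 9/4, 37/16 }, Right { 75/32, 19/8, 5/2, 3 } -> simplest 149/64
BBBRRBRBRB: Left { 0, 1, 2, 9/4, 37/16, 149/64 }, Right { 75/32, 19/8, 5/2, 3 } -> simplest 299/128
BBBRRBRBRBB: Left { 0, 1, 2, 9/4, 37/16, 149/64, 299/128 }, Right { 75/32, 19/8, 5/2, 3 } -> simplest 599/256
BBBRRBRBRBBR: Left { 0, 1, 2, 9/4, 37/16, 149/64, 299/128 }, Right { 599/256, 75/32, 19/8, 5/2, 3 } -> simplest 1197/512
BBBRRBRBRBBRR: Left { 0, 1, 2, 9/4, 37/16, 149/64, 299/128 }, Right { 1197/512, 599/256, 75/32, 19/8, 5/2, 3 } -> simplest 2393/1024
BBBRRBRBRBBRRB: Left { 0, 1, 2, 9/4, 37/16, 149/64, 299/128, 2393/1024 }, Right { 1197/512, 599/256, 75/32, 19/8, 5/2, 3 } -> simplest 4787/2048
BBBRRBRBRBBRRBB: Left { 0, 1, 2, 9/4, 37/16, 149/64, 299/128, 2393/1024, 4787/2048 }, Right { 1197/512, 599/256, 75/32, 19/8, 5/2, 3 } -> simplest 9575/4096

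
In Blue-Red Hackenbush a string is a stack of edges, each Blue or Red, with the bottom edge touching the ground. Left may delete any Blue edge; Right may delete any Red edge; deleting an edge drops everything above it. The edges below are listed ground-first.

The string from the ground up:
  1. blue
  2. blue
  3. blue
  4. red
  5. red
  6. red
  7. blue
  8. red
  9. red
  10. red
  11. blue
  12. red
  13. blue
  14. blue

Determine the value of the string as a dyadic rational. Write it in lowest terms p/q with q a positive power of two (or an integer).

4375/2048

val(b) = { 0 |  } gives 1
val(bb) = { 0; 1 |  } gives 2
val(bbb) = { 0; 1; 2 |  } gives 3
val(bbbr) = { 0; 1; 2 | 3 } gives 5/2
val(bbbrr) = { 0; 1; 2 | 5/2; 3 } gives 9/4
val(bbbrrr) = { 0; 1; 2 | 9/4; 5/2; 3 } gives 17/8
val(bbbrrrb) = { 0; 1; 2; 17/8 | 9/4; 5/2; 3 } gives 35/16
val(bbbrrrbr) = { 0; 1; 2; 17/8 | 35/16; 9/4; 5/2; 3 } gives 69/32
val(bbbrrrbrr) = { 0; 1; 2; 17/8 | 69/32; 35/16; 9/4; 5/2; 3 } gives 137/64
val(bbbrrrbrrr) = { 0; 1; 2; 17/8 | 137/64; 69/32; 35/16; 9/4; 5/2; 3 } gives 273/128
val(bbbrrrbrrrb) = { 0; 1; 2; 17/8; 273/128 | 137/64; 69/32; 35/16; 9/4; 5/2; 3 } gives 547/256
val(bbbrrrbrrrbr) = { 0; 1; 2; 17/8; 273/128 | 547/256; 137/64; 69/32; 35/16; 9/4; 5/2; 3 } gives 1093/512
val(bbbrrrbrrrbrb) = { 0; 1; 2; 17/8; 273/128; 1093/512 | 547/256; 137/64; 69/32; 35/16; 9/4; 5/2; 3 } gives 2187/1024
val(bbbrrrbrrrbrbb) = { 0; 1; 2; 17/8; 273/128; 1093/512; 2187/1024 | 547/256; 137/64; 69/32; 35/16; 9/4; 5/2; 3 } gives 4375/2048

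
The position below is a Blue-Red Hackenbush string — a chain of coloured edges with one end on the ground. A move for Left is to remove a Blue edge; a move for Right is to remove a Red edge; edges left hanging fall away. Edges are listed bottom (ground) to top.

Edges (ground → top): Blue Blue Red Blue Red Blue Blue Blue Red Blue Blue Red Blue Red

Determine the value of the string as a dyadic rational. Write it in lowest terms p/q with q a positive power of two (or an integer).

7093/4096

Prefix values for Blue Blue Red Blue Red Blue Blue Blue Red Blue Blue Red Blue Red via {L|R} + simplicity:
v_1 [B]  L=[0]  R=[none]  → 1
v_2 [BB]  L=[0, 1]  R=[none]  → 2
v_3 [BBR]  L=[0, 1]  R=[2]  → 3/2
v_4 [BBRB]  L=[0, 1, 3/2]  R=[2]  → 7/4
v_5 [BBRBR]  L=[0, 1, 3/2]  R=[7/4, 2]  → 13/8
v_6 [BBRBRB]  L=[0, 1, 3/2, 13/8]  R=[7/4, 2]  → 27/16
v_7 [BBRBRBB]  L=[0, 1, 3/2, 13/8, 27/16]  R=[7/4, 2]  → 55/32
v_8 [BBRBRBBB]  L=[0, 1, 3/2, 13/8, 27/16, 55/32]  R=[7/4, 2]  → 111/64
v_9 [BBRBRBBBR]  L=[0, 1, 3/2, 13/8, 27/16, 55/32]  R=[111/64, 7/4, 2]  → 221/128
v_10 [BBRBRBBBRB]  L=[0, 1, 3/2, 13/8, 27/16, 55/32, 221/128]  R=[111/64, 7/4, 2]  → 443/256
v_11 [BBRBRBBBRBB]  L=[0, 1, 3/2, 13/8, 27/16, 55/32, 221/128, 443/256]  R=[111/64, 7/4, 2]  → 887/512
v_12 [BBRBRBBBRBBR]  L=[0, 1, 3/2, 13/8, 27/16, 55/32, 221/128, 443/256]  R=[887/512, 111/64, 7/4, 2]  → 1773/1024
v_13 [BBRBRBBBRBBRB]  L=[0, 1, 3/2, 13/8, 27/16, 55/32, 221/128, 443/256, 1773/1024]  R=[887/512, 111/64, 7/4, 2]  → 3547/2048
v_14 [BBRBRBBBRBBRBR]  L=[0, 1, 3/2, 13/8, 27/16, 55/32, 221/128, 443/256, 1773/1024]  R=[3547/2048, 887/512, 111/64, 7/4, 2]  → 7093/4096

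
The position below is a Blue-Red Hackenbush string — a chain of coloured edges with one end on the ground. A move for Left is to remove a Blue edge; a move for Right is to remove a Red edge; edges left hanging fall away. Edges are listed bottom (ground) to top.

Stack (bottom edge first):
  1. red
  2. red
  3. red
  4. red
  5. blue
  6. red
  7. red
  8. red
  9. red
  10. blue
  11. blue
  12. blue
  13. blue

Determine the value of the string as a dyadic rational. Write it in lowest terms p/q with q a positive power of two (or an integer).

-2017/512

1 of 13 · r · max L −∞ · min R 0 gives -1
2 of 13 · rr · max L −∞ · min R -1 gives -2
3 of 13 · rrr · max L −∞ · min R -2 gives -3
4 of 13 · rrrr · max L −∞ · min R -3 gives -4
5 of 13 · rrrrb · max L -4 · min R -3 gives -7/2
6 of 13 · rrrrbr · max L -4 · min R -7/2 gives -15/4
7 of 13 · rrrrbrr · max L -4 · min R -15/4 gives -31/8
8 of 13 · rrrrbrrr · max L -4 · min R -31/8 gives -63/16
9 of 13 · rrrrbrrrr · max L -4 · min R -63/16 gives -127/32
10 of 13 · rrrrbrrrrb · max L -127/32 · min R -63/16 gives -253/64
11 of 13 · rrrrbrrrrbb · max L -253/64 · min R -63/16 gives -505/128
12 of 13 · rrrrbrrrrbbb · max L -505/128 · min R -63/16 gives -1009/256
13 of 13 · rrrrbrrrrbbbb · max L -1009/256 · min R -63/16 gives -2017/512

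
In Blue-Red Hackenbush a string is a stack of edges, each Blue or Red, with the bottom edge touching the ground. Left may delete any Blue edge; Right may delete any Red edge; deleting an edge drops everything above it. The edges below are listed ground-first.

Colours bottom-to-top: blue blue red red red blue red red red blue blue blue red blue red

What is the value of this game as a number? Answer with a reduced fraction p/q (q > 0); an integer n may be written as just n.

9333/8192

step 1: add blue to get b; options L={ 0 } R={ · } → 1
step 2: add blue to get bb; options L={ 0, 1 } R={ · } → 2
step 3: add red to get bbr; options L={ 0, 1 } R={ 2 } → 3/2
step 4: add red to get bbrr; options L={ 0, 1 } R={ 3/2, 2 } → 5/4
step 5: add red to get bbrrr; options L={ 0, 1 } R={ 5/4, 3/2, 2 } → 9/8
step 6: add blue to get bbrrrb; options L={ 0, 1, 9/8 } R={ 5/4, 3/2, 2 } → 19/16
step 7: add red to get bbrrrbr; options L={ 0, 1, 9/8 } R={ 19/16, 5/4, 3/2, 2 } → 37/32
step 8: add red to get bbrrrbrr; options L={ 0, 1, 9/8 } R={ 37/32, 19/16, 5/4, 3/2, 2 } → 73/64
step 9: add red to get bbrrrbrrr; options L={ 0, 1, 9/8 } R={ 73/64, 37/32, 19/16, 5/4, 3/2, 2 } → 145/128
step 10: add blue to get bbrrrbrrrb; options L={ 0, 1, 9/8, 145/128 } R={ 73/64, 37/32, 19/16, 5/4, 3/2, 2 } → 291/256
step 11: add blue to get bbrrrbrrrbb; options L={ 0, 1, 9/8, 145/128, 291/256 } R={ 73/64, 37/32, 19/16, 5/4, 3/2, 2 } → 583/512
step 12: add blue to get bbrrrbrrrbbb; options L={ 0, 1, 9/8, 145/128, 291/256, 583/512 } R={ 73/64, 37/32, 19/16, 5/4, 3/2, 2 } → 1167/1024
step 13: add red to get bbrrrbrrrbbbr; options L={ 0, 1, 9/8, 145/128, 291/256, 583/512 } R={ 1167/1024, 73/64, 37/32, 19/16, 5/4, 3/2, 2 } → 2333/2048
step 14: add blue to get bbrrrbrrrbbbrb; options L={ 0, 1, 9/8, 145/128, 291/256, 583/512, 2333/2048 } R={ 1167/1024, 73/64, 37/32, 19/16, 5/4, 3/2, 2 } → 4667/4096
step 15: add red to get bbrrrbrrrbbbrbr; options L={ 0, 1, 9/8, 145/128, 291/256, 583/512, 2333/2048 } R={ 4667/4096, 1167/1024, 73/64, 37/32, 19/16, 5/4, 3/2, 2 } → 9333/8192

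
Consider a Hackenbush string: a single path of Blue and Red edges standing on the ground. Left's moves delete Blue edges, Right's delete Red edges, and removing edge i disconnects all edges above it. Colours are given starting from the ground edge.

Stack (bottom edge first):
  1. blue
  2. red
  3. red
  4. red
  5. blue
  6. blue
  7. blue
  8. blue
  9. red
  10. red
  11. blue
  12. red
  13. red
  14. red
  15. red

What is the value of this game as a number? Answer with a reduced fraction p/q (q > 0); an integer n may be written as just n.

g(b) = { 0 | none } gives 1
g(br) = { 0 | 1 } gives 1/2
g(brr) = { 0 | 1/2, 1 } gives 1/4
g(brrr) = { 0 | 1/4, 1/2, 1 } gives 1/8
g(brrrb) = { 0, 1/8 | 1/4, 1/2, 1 } gives 3/16
g(brrrbb) = { 0, 1/8, 3/16 | 1/4, 1/2, 1 } gives 7/32
g(brrrbbb) = { 0, 1/8, 3/16, 7/32 | 1/4, 1/2, 1 } gives 15/64
g(brrrbbbb) = { 0, 1/8, 3/16, 7/32, 15/64 | 1/4, 1/2, 1 } gives 31/128
g(brrrbbbbr) = { 0, 1/8, 3/16, 7/32, 15/64 | 31/128, 1/4, 1/2, 1 } gives 61/256
g(brrrbbbbrr) = { 0, 1/8, 3/16, 7/32, 15/64 | 61/256, 31/128, 1/4, 1/2, 1 } gives 121/512
g(brrrbbbbrrb) = { 0, 1/8, 3/16, 7/32, 15/64, 121/512 | 61/256, 31/128, 1/4, 1/2, 1 } gives 243/1024
g(brrrbbbbrrbr) = { 0, 1/8, 3/16, 7/32, 15/64, 121/512 | 243/1024, 61/256, 31/128, 1/4, 1/2, 1 } gives 485/2048
g(brrrbbbbrrbrr) = { 0, 1/8, 3/16, 7/32, 15/64, 121/512 | 485/2048, 243/1024, 61/256, 31/128, 1/4, 1/2, 1 } gives 969/4096
g(brrrbbbbrrbrrr) = { 0, 1/8, 3/16, 7/32, 15/64, 121/512 | 969/4096, 485/2048, 243/1024, 61/256, 31/128, 1/4, 1/2, 1 } gives 1937/8192
g(brrrbbbbrrbrrrr) = { 0, 1/8, 3/16, 7/32, 15/64, 121/512 | 1937/8192, 969/4096, 485/2048, 243/1024, 61/256, 31/128, 1/4, 1/2, 1 } gives 3873/16384

3873/16384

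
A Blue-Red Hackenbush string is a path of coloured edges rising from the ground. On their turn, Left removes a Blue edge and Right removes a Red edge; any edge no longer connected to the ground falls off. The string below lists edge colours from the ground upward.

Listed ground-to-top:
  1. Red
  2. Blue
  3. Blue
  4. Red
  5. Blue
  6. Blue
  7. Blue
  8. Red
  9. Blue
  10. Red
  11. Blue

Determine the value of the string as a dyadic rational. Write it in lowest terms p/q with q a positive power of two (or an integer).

1 of 11 · R · max L −∞ · min R 0 — -1
2 of 11 · RB · max L -1 · min R 0 — -1/2
3 of 11 · RBB · max L -1/2 · min R 0 — -1/4
4 of 11 · RBBR · max L -1/2 · min R -1/4 — -3/8
5 of 11 · RBBRB · max L -3/8 · min R -1/4 — -5/16
6 of 11 · RBBRBB · max L -5/16 · min R -1/4 — -9/32
7 of 11 · RBBRBBB · max L -9/32 · min R -1/4 — -17/64
8 of 11 · RBBRBBBR · max L -9/32 · min R -17/64 — -35/128
9 of 11 · RBBRBBBRB · max L -35/128 · min R -17/64 — -69/256
10 of 11 · RBBRBBBRBR · max L -35/128 · min R -69/256 — -139/512
11 of 11 · RBBRBBBRBRB · max L -139/512 · min R -69/256 — -277/1024

-277/1024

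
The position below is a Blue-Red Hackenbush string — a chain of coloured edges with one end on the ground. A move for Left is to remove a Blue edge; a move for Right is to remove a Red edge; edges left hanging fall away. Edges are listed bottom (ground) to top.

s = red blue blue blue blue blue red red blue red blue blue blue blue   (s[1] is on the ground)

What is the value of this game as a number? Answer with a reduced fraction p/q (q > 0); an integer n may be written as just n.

-417/8192

Prefix values for red blue blue blue blue blue red red blue red blue blue blue blue via {L|R} + simplicity:
v(r) = { none | 0 } -> -1
v(rb) = { -1 | 0 } -> -1/2
v(rbb) = { -1; -1/2 | 0 } -> -1/4
v(rbbb) = { -1; -1/2; -1/4 | 0 } -> -1/8
v(rbbbb) = { -1; -1/2; -1/4; -1/8 | 0 } -> -1/16
v(rbbbbb) = { -1; -1/2; -1/4; -1/8; -1/16 | 0 } -> -1/32
v(rbbbbbr) = { -1; -1/2; -1/4; -1/8; -1/16 | -1/32; 0 } -> -3/64
v(rbbbbbrr) = { -1; -1/2; -1/4; -1/8; -1/16 | -3/64; -1/32; 0 } -> -7/128
v(rbbbbbrrb) = { -1; -1/2; -1/4; -1/8; -1/16; -7/128 | -3/64; -1/32; 0 } -> -13/256
v(rbbbbbrrbr) = { -1; -1/2; -1/4; -1/8; -1/16; -7/128 | -13/256; -3/64; -1/32; 0 } -> -27/512
v(rbbbbbrrbrb) = { -1; -1/2; -1/4; -1/8; -1/16; -7/128; -27/512 | -13/256; -3/64; -1/32; 0 } -> -53/1024
v(rbbbbbrrbrbb) = { -1; -1/2; -1/4; -1/8; -1/16; -7/128; -27/512; -53/1024 | -13/256; -3/64; -1/32; 0 } -> -105/2048
v(rbbbbbrrbrbbb) = { -1; -1/2; -1/4; -1/8; -1/16; -7/128; -27/512; -53/1024; -105/2048 | -13/256; -3/64; -1/32; 0 } -> -209/4096
v(rbbbbbrrbrbbbb) = { -1; -1/2; -1/4; -1/8; -1/16; -7/128; -27/512; -53/1024; -105/2048; -209/4096 | -13/256; -3/64; -1/32; 0 } -> -417/8192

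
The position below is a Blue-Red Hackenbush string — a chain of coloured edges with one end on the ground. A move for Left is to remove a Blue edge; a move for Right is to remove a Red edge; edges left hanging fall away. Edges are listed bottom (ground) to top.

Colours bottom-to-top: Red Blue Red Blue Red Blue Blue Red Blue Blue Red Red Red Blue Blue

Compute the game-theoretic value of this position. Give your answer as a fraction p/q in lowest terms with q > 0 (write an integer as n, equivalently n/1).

R: Left {  }, Right { 0 } -> simplest -1
RB: Left { -1 }, Right { 0 } -> simplest -1/2
RBR: Left { -1 }, Right { -1/2, 0 } -> simplest -3/4
RBRB: Left { -1, -3/4 }, Right { -1/2, 0 } -> simplest -5/8
RBRBR: Left { -1, -3/4 }, Right { -5/8, -1/2, 0 } -> simplest -11/16
RBRBRB: Left { -1, -3/4, -11/16 }, Right { -5/8, -1/2, 0 } -> simplest -21/32
RBRBRBB: Left { -1, -3/4, -11/16, -21/32 }, Right { -5/8, -1/2, 0 } -> simplest -41/64
RBRBRBBR: Left { -1, -3/4, -11/16, -21/32 }, Right { -41/64, -5/8, -1/2, 0 } -> simplest -83/128
RBRBRBBRB: Left { -1, -3/4, -11/16, -21/32, -83/128 }, Right { -41/64, -5/8, -1/2, 0 } -> simplest -165/256
RBRBRBBRBB: Left { -1, -3/4, -11/16, -21/32, -83/128, -165/256 }, Right { -41/64, -5/8, -1/2, 0 } -> simplest -329/512
RBRBRBBRBBR: Left { -1, -3/4, -11/16, -21/32, -83/128, -165/256 }, Right { -329/512, -41/64, -5/8, -1/2, 0 } -> simplest -659/1024
RBRBRBBRBBRR: Left { -1, -3/4, -11/16, -21/32, -83/128, -165/256 }, Right { -659/1024, -329/512, -41/64, -5/8, -1/2, 0 } -> simplest -1319/2048
RBRBRBBRBBRRR: Left { -1, -3/4, -11/16, -21/32, -83/128, -165/256 }, Right { -1319/2048, -659/1024, -329/512, -41/64, -5/8, -1/2, 0 } -> simplest -2639/4096
RBRBRBBRBBRRRB: Left { -1, -3/4, -11/16, -21/32, -83/128, -165/256, -2639/4096 }, Right { -1319/2048, -659/1024, -329/512, -41/64, -5/8, -1/2, 0 } -> simplest -5277/8192
RBRBRBBRBBRRRBB: Left { -1, -3/4, -11/16, -21/32, -83/128, -165/256, -2639/4096, -5277/8192 }, Right { -1319/2048, -659/1024, -329/512, -41/64, -5/8, -1/2, 0 } -> simplest -10553/16384

-10553/16384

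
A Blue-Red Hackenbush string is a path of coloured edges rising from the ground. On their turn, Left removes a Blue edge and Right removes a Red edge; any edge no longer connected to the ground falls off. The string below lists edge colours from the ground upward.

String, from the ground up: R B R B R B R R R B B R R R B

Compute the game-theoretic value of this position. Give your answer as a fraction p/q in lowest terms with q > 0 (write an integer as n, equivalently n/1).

-11165/16384

G_1 [R]  L=[—]  R=[0]  → -1
G_2 [RB]  L=[-1]  R=[0]  → -1/2
G_3 [RBR]  L=[-1]  R=[-1/2; 0]  → -3/4
G_4 [RBRB]  L=[-1; -3/4]  R=[-1/2; 0]  → -5/8
G_5 [RBRBR]  L=[-1; -3/4]  R=[-5/8; -1/2; 0]  → -11/16
G_6 [RBRBRB]  L=[-1; -3/4; -11/16]  R=[-5/8; -1/2; 0]  → -21/32
G_7 [RBRBRBR]  L=[-1; -3/4; -11/16]  R=[-21/32; -5/8; -1/2; 0]  → -43/64
G_8 [RBRBRBRR]  L=[-1; -3/4; -11/16]  R=[-43/64; -21/32; -5/8; -1/2; 0]  → -87/128
G_9 [RBRBRBRRR]  L=[-1; -3/4; -11/16]  R=[-87/128; -43/64; -21/32; -5/8; -1/2; 0]  → -175/256
G_10 [RBRBRBRRRB]  L=[-1; -3/4; -11/16; -175/256]  R=[-87/128; -43/64; -21/32; -5/8; -1/2; 0]  → -349/512
G_11 [RBRBRBRRRBB]  L=[-1; -3/4; -11/16; -175/256; -349/512]  R=[-87/128; -43/64; -21/32; -5/8; -1/2; 0]  → -697/1024
G_12 [RBRBRBRRRBBR]  L=[-1; -3/4; -11/16; -175/256; -349/512]  R=[-697/1024; -87/128; -43/64; -21/32; -5/8; -1/2; 0]  → -1395/2048
G_13 [RBRBRBRRRBBRR]  L=[-1; -3/4; -11/16; -175/256; -349/512]  R=[-1395/2048; -697/1024; -87/128; -43/64; -21/32; -5/8; -1/2; 0]  → -2791/4096
G_14 [RBRBRBRRRBBRRR]  L=[-1; -3/4; -11/16; -175/256; -349/512]  R=[-2791/4096; -1395/2048; -697/1024; -87/128; -43/64; -21/32; -5/8; -1/2; 0]  → -5583/8192
G_15 [RBRBRBRRRBBRRRB]  L=[-1; -3/4; -11/16; -175/256; -349/512; -5583/8192]  R=[-2791/4096; -1395/2048; -697/1024; -87/128; -43/64; -21/32; -5/8; -1/2; 0]  → -11165/16384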